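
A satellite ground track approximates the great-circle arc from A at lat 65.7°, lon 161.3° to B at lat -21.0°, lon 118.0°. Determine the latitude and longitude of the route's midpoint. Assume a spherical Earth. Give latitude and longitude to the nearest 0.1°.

Write both endpoints as unit vectors p₁, p₂ with components (cos φ cos λ, cos φ sin λ, sin φ).
The central angle between the endpoints is δ = arccos(p₁·p₂) ≈ 1.618 rad (92.7°).
Interpolate at f = 1/2 with slerp weights a = sin((1−f)δ)/sin δ ≈ 0.724, b = sin(fδ)/sin δ ≈ 0.724.
p = a·p₁ + b·p₂ ≈ (-0.600, 0.693, 0.401); φ = arcsin(p_z) ≈ 23.61°, λ = atan2(p_y, p_x) ≈ 130.89°.

≈ lat 23.6°, lon 130.9°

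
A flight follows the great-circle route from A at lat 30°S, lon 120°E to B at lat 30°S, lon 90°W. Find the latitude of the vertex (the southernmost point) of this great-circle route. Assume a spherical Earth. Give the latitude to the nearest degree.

≈ 66°S

The great circle lies in the plane with unit normal n̂ = (p₁ × p₂)/|p₁ × p₂|.
Here n̂_z ≈ +0.409; the vertex latitude is φ_max = arccos|n̂_z| ≈ 65.9°.
Check via Clairaut: cos φ_max = |cos φ₁| · sin C = cos(30.0°)·sin(151.8°) ≈ 0.409, again giving ≈ 65.9°.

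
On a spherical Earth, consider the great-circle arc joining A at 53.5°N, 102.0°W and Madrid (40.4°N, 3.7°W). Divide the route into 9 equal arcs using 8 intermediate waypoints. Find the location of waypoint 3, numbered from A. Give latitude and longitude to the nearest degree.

Write both endpoints as unit vectors p₁, p₂ with components (cos φ cos λ, cos φ sin λ, sin φ).
The central angle between the endpoints is δ = arccos(p₁·p₂) ≈ 1.098 rad (62.9°).
Interpolate at f = 3/9 with slerp weights a = sin((1−f)δ)/sin δ ≈ 0.751, b = sin(fδ)/sin δ ≈ 0.402.
p = a·p₁ + b·p₂ ≈ (0.213, -0.457, 0.864); φ = arcsin(p_z) ≈ 59.76°, λ = atan2(p_y, p_x) ≈ -65.03°.

≈ 60°N, 65°W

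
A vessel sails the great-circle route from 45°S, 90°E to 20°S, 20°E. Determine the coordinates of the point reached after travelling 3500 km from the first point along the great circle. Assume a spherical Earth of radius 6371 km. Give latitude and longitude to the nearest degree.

The haversine formula gives a central angle δ ≈ 1.083 rad (62.0°) between the endpoints. The total great-circle distance is δ·R ≈ 1.083 × 6371 ≈ 6897 km, so the target fraction is f = 3500/6897 ≈ 0.507.
Interpolate at f ≈ 0.507 with slerp weights a = sin((1−f)δ)/sin δ ≈ 0.576, b = sin(fδ)/sin δ ≈ 0.591.
p = a·p₁ + b·p₂ ≈ (0.522, 0.597, -0.609); φ = arcsin(p_z) ≈ -37.53°, λ = atan2(p_y, p_x) ≈ 48.83°.

≈ 38°S, 49°E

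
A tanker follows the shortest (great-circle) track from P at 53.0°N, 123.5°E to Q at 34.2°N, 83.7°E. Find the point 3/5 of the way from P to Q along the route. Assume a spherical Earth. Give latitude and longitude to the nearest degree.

The haversine formula gives a central angle δ ≈ 0.589 rad (33.8°) between the endpoints.
Interpolate at f = 3/5 with slerp weights a = sin((1−f)δ)/sin δ ≈ 0.420, b = sin(fδ)/sin δ ≈ 0.623.
p = a·p₁ + b·p₂ ≈ (-0.083, 0.723, 0.686); φ = arcsin(p_z) ≈ 43.30°, λ = atan2(p_y, p_x) ≈ 96.55°.

≈ 43°N, 97°E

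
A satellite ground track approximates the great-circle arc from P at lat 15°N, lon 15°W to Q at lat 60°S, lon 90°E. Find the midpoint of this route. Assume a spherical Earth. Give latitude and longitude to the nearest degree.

≈ lat 32°S, lon 15°E

The haversine formula gives a central angle δ ≈ 1.927 rad (110.4°) between the endpoints.
Interpolate at f = 1/2 with slerp weights a = sin((1−f)δ)/sin δ ≈ 0.876, b = sin(fδ)/sin δ ≈ 0.876.
p = a·p₁ + b·p₂ ≈ (0.818, 0.219, -0.532); φ = arcsin(p_z) ≈ -32.15°, λ = atan2(p_y, p_x) ≈ 15.00°.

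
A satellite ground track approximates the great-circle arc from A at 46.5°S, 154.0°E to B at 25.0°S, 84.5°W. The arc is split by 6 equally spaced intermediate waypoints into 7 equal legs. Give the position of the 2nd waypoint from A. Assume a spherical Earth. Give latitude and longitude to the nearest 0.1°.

Write both endpoints as unit vectors p₁, p₂ with components (cos φ cos λ, cos φ sin λ, sin φ).
The central angle between the endpoints is δ = arccos(p₁·p₂) ≈ 1.590 rad (91.1°).
Interpolate at f = 2/7 with slerp weights a = sin((1−f)δ)/sin δ ≈ 0.907, b = sin(fδ)/sin δ ≈ 0.439.
p = a·p₁ + b·p₂ ≈ (-0.523, -0.122, -0.843); φ = arcsin(p_z) ≈ -57.51°, λ = atan2(p_y, p_x) ≈ -166.84°.

≈ 57.5°S, 166.8°W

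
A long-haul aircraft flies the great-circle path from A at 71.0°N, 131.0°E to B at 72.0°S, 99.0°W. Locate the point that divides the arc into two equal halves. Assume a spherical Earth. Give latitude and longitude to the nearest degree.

From cos δ = sin φ₁ sin φ₂ + cos φ₁ cos φ₂ cos Δλ, the central angle is δ ≈ 2.872 rad (164.6°).
Interpolate at f = 1/2 with slerp weights a = sin((1−f)δ)/sin δ ≈ 3.722, b = sin(fδ)/sin δ ≈ 3.722.
p = a·p₁ + b·p₂ ≈ (-0.975, -0.221, -0.021); φ = arcsin(p_z) ≈ -1.18°, λ = atan2(p_y, p_x) ≈ -167.20°.

≈ 1°S, 167°W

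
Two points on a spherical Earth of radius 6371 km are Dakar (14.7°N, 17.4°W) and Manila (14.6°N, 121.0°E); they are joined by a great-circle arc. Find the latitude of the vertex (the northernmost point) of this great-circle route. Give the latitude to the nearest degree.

≈ 36°N

The great circle lies in the plane with unit normal n̂ = (p₁ × p₂)/|p₁ × p₂|.
Here n̂_z ≈ +0.805; the vertex latitude is φ_max = arccos|n̂_z| ≈ 36.4°.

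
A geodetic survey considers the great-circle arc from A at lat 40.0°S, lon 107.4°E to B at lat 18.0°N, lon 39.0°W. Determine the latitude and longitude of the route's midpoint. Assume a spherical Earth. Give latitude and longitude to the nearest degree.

≈ lat 32°S, lon 15°E

Convert each endpoint to a unit vector on the sphere (x = cos φ cos λ, y = cos φ sin λ, z = sin φ).
The central angle between the endpoints is δ = arccos(p₁·p₂) ≈ 2.507 rad (143.7°).
Interpolate at f = 1/2 with slerp weights a = sin((1−f)δ)/sin δ ≈ 1.603, b = sin(fδ)/sin δ ≈ 1.603.
p = a·p₁ + b·p₂ ≈ (0.818, 0.212, -0.535); φ = arcsin(p_z) ≈ -32.35°, λ = atan2(p_y, p_x) ≈ 14.56°.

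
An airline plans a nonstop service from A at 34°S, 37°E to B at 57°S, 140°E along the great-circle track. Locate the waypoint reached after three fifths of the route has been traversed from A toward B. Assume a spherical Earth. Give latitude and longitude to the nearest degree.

Convert each endpoint to a unit vector on the sphere (x = cos φ cos λ, y = cos φ sin λ, z = sin φ).
The central angle between the endpoints is δ = arccos(p₁·p₂) ≈ 1.195 rad (68.4°).
Interpolate at f = 3/5 with slerp weights a = sin((1−f)δ)/sin δ ≈ 0.494, b = sin(fδ)/sin δ ≈ 0.706.
p = a·p₁ + b·p₂ ≈ (0.033, 0.494, -0.869); φ = arcsin(p_z) ≈ -60.33°, λ = atan2(p_y, p_x) ≈ 86.22°.

≈ 60°S, 86°E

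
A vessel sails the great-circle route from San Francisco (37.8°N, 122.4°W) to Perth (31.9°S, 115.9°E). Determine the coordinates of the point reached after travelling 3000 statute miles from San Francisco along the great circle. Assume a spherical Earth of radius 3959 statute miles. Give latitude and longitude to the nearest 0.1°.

≈ (19.8°N, 168.2°W)

Write both endpoints as unit vectors p₁, p₂ with components (cos φ cos λ, cos φ sin λ, sin φ).
The central angle between the endpoints is δ = arccos(p₁·p₂) ≈ 2.314 rad (132.6°). The total great-circle distance is δ·R ≈ 2.314 × 3959 ≈ 9160 mi, so the target fraction is f = 3000/9160 ≈ 0.328.
Interpolate at f ≈ 0.328 with slerp weights a = sin((1−f)δ)/sin δ ≈ 1.358, b = sin(fδ)/sin δ ≈ 0.933.
p = a·p₁ + b·p₂ ≈ (-0.921, -0.193, 0.339); φ = arcsin(p_z) ≈ 19.81°, λ = atan2(p_y, p_x) ≈ -168.16°.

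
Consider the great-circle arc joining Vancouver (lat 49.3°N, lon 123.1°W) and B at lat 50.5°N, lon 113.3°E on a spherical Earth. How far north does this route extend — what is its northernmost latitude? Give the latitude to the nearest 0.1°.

≈ 68.3°N

The great circle lies in the plane with unit normal n̂ = (p₁ × p₂)/|p₁ × p₂|.
Here n̂_z ≈ -0.370; the vertex latitude is φ_max = arccos|n̂_z| ≈ 68.3°.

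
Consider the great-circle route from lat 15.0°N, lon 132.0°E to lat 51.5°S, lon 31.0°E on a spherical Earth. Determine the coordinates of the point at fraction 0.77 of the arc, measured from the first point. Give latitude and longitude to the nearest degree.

≈ lat 45°S, lon 67°E

The haversine formula gives a central angle δ ≈ 1.894 rad (108.5°) between the endpoints.
Interpolate at f = 0.77 with slerp weights a = sin((1−f)δ)/sin δ ≈ 0.445, b = sin(fδ)/sin δ ≈ 1.048.
p = a·p₁ + b·p₂ ≈ (0.272, 0.655, -0.705); φ = arcsin(p_z) ≈ -44.82°, λ = atan2(p_y, p_x) ≈ 67.49°.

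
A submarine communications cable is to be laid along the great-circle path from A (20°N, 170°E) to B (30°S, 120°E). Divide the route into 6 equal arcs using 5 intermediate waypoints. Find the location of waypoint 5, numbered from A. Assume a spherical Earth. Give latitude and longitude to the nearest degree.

Convert each endpoint to a unit vector on the sphere (x = cos φ cos λ, y = cos φ sin λ, z = sin φ).
The central angle between the endpoints is δ = arccos(p₁·p₂) ≈ 1.211 rad (69.4°).
Interpolate at f = 5/6 with slerp weights a = sin((1−f)δ)/sin δ ≈ 0.214, b = sin(fδ)/sin δ ≈ 0.904.
p = a·p₁ + b·p₂ ≈ (-0.590, 0.713, -0.379); φ = arcsin(p_z) ≈ -22.27°, λ = atan2(p_y, p_x) ≈ 129.59°.

≈ (22°S, 130°E)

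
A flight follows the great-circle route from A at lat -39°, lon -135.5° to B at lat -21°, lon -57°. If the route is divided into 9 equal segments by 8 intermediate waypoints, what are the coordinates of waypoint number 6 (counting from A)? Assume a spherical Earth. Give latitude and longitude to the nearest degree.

Convert each endpoint to a unit vector on the sphere (x = cos φ cos λ, y = cos φ sin λ, z = sin φ).
The central angle between the endpoints is δ = arccos(p₁·p₂) ≈ 1.192 rad (68.3°).
Interpolate at f = 6/9 with slerp weights a = sin((1−f)δ)/sin δ ≈ 0.416, b = sin(fδ)/sin δ ≈ 0.768.
p = a·p₁ + b·p₂ ≈ (0.160, -0.828, -0.537); φ = arcsin(p_z) ≈ -32.50°, λ = atan2(p_y, p_x) ≈ -79.09°.

≈ lat -32°, lon -79°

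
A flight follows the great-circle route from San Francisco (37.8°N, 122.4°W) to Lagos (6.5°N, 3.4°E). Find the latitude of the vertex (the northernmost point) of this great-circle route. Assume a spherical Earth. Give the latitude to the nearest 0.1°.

≈ 46.3°N

The great circle lies in the plane with unit normal n̂ = (p₁ × p₂)/|p₁ × p₂|.
Here n̂_z ≈ +0.691; the vertex latitude is φ_max = arccos|n̂_z| ≈ 46.3°.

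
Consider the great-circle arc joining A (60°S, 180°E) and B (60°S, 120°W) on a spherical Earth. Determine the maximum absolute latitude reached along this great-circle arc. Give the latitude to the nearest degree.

≈ 63°S

The great circle lies in the plane with unit normal n̂ = (p₁ × p₂)/|p₁ × p₂|.
Here n̂_z ≈ +0.447; the vertex latitude is φ_max = arccos|n̂_z| ≈ 63.4°.
Check via Clairaut: cos φ_max = |cos φ₁| · sin C = cos(60.0°)·sin(116.6°) ≈ 0.447, again giving ≈ 63.4°.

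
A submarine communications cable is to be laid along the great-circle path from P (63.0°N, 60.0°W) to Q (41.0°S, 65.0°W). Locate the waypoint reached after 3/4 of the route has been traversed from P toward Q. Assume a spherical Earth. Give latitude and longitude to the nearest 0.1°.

The haversine formula gives a central angle δ ≈ 1.816 rad (104.1°) between the endpoints.
Interpolate at f = 3/4 with slerp weights a = sin((1−f)δ)/sin δ ≈ 0.452, b = sin(fδ)/sin δ ≈ 1.009.
p = a·p₁ + b·p₂ ≈ (0.424, -0.868, -0.259); φ = arcsin(p_z) ≈ -15.00°, λ = atan2(p_y, p_x) ≈ -63.94°.

≈ (15.0°S, 63.9°W)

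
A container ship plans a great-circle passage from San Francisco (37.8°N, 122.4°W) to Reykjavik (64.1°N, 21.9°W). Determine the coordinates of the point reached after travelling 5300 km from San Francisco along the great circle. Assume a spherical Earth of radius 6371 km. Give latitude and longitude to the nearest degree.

≈ (67°N, 53°W)

Convert each endpoint to a unit vector on the sphere (x = cos φ cos λ, y = cos φ sin λ, z = sin φ).
The central angle between the endpoints is δ = arccos(p₁·p₂) ≈ 1.060 rad (60.8°). The total great-circle distance is δ·R ≈ 1.060 × 6371 ≈ 6756 km, so the target fraction is f = 5300/6756 ≈ 0.784.
Interpolate at f ≈ 0.784 with slerp weights a = sin((1−f)δ)/sin δ ≈ 0.260, b = sin(fδ)/sin δ ≈ 0.847.
p = a·p₁ + b·p₂ ≈ (0.233, -0.311, 0.921); φ = arcsin(p_z) ≈ 67.10°, λ = atan2(p_y, p_x) ≈ -53.14°.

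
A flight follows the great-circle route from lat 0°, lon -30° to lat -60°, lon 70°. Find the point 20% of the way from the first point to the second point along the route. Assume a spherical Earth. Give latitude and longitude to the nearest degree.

≈ lat -16°, lon -20°

The haversine formula gives a central angle δ ≈ 1.658 rad (95.0°) between the endpoints.
Interpolate at f = 0.20 with slerp weights a = sin((1−f)δ)/sin δ ≈ 0.974, b = sin(fδ)/sin δ ≈ 0.327.
p = a·p₁ + b·p₂ ≈ (0.899, -0.333, -0.283); φ = arcsin(p_z) ≈ -16.44°, λ = atan2(p_y, p_x) ≈ -20.34°.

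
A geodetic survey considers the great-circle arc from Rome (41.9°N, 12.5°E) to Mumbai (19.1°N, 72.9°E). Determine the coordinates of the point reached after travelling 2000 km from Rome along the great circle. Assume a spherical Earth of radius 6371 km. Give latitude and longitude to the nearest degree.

Convert each endpoint to a unit vector on the sphere (x = cos φ cos λ, y = cos φ sin λ, z = sin φ).
The central angle between the endpoints is δ = arccos(p₁·p₂) ≈ 0.969 rad (55.5°). The total great-circle distance is δ·R ≈ 0.969 × 6371 ≈ 6175 km, so the target fraction is f = 2000/6175 ≈ 0.324.
Interpolate at f ≈ 0.324 with slerp weights a = sin((1−f)δ)/sin δ ≈ 0.739, b = sin(fδ)/sin δ ≈ 0.375.
p = a·p₁ + b·p₂ ≈ (0.641, 0.457, 0.616); φ = arcsin(p_z) ≈ 38.04°, λ = atan2(p_y, p_x) ≈ 35.50°.

≈ (38°N, 35°E)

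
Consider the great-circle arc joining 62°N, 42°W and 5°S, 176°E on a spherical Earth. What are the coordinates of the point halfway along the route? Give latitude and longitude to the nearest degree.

From cos δ = sin φ₁ sin φ₂ + cos φ₁ cos φ₂ cos Δλ, the central angle is δ ≈ 2.033 rad (116.5°).
Interpolate at f = 1/2 with slerp weights a = sin((1−f)δ)/sin δ ≈ 0.950, b = sin(fδ)/sin δ ≈ 0.950.
p = a·p₁ + b·p₂ ≈ (-0.612, -0.232, 0.756); φ = arcsin(p_z) ≈ 49.08°, λ = atan2(p_y, p_x) ≈ -159.22°.

≈ 49°N, 159°W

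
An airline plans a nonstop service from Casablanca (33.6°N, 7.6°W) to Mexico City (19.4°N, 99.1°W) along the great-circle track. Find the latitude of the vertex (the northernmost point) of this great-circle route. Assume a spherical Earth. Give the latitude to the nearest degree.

The great circle lies in the plane with unit normal n̂ = (p₁ × p₂)/|p₁ × p₂|.
Here n̂_z ≈ -0.796; the vertex latitude is φ_max = arccos|n̂_z| ≈ 37.2°.
Check via Clairaut: cos φ_max = |cos φ₁| · sin C = cos(33.6°)·sin(72.9°) ≈ 0.796, again giving ≈ 37.2°.

≈ 37°N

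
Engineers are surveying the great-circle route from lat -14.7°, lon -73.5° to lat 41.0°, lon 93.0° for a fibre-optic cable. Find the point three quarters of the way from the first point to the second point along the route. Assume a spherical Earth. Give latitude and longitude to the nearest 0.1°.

From cos δ = sin φ₁ sin φ₂ + cos φ₁ cos φ₂ cos Δλ, the central angle is δ ≈ 2.639 rad (151.2°).
Interpolate at f = 3/4 with slerp weights a = sin((1−f)δ)/sin δ ≈ 1.272, b = sin(fδ)/sin δ ≈ 1.905.
p = a·p₁ + b·p₂ ≈ (0.274, 0.256, 0.927); φ = arcsin(p_z) ≈ 67.97°, λ = atan2(p_y, p_x) ≈ 43.01°.

≈ lat 68.0°, lon 43.0°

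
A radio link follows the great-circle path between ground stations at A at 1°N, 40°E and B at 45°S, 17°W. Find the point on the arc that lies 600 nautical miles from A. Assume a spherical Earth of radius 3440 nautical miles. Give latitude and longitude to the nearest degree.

≈ 7°S, 34°E

The haversine formula gives a central angle δ ≈ 1.189 rad (68.1°) between the endpoints. The total great-circle distance is δ·R ≈ 1.189 × 3440 ≈ 4090 nmi, so the target fraction is f = 600/4090 ≈ 0.147.
Interpolate at f ≈ 0.147 with slerp weights a = sin((1−f)δ)/sin δ ≈ 0.915, b = sin(fδ)/sin δ ≈ 0.187.
p = a·p₁ + b·p₂ ≈ (0.827, 0.549, -0.116); φ = arcsin(p_z) ≈ -6.68°, λ = atan2(p_y, p_x) ≈ 33.59°.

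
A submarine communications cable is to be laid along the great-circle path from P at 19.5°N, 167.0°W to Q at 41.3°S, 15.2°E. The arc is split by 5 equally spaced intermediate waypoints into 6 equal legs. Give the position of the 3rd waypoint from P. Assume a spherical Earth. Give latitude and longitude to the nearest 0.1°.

≈ 59.2°S, 175.5°W

Convert each endpoint to a unit vector on the sphere (x = cos φ cos λ, y = cos φ sin λ, z = sin φ).
The central angle between the endpoints is δ = arccos(p₁·p₂) ≈ 2.760 rad (158.1°).
Interpolate at f = 3/6 with slerp weights a = sin((1−f)δ)/sin δ ≈ 2.635, b = sin(fδ)/sin δ ≈ 2.635.
p = a·p₁ + b·p₂ ≈ (-0.510, -0.040, -0.859); φ = arcsin(p_z) ≈ -59.25°, λ = atan2(p_y, p_x) ≈ -175.55°.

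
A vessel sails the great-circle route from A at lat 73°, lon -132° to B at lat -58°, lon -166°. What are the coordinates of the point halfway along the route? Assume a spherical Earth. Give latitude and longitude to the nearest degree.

≈ lat 8°, lon -154°

The haversine formula gives a central angle δ ≈ 2.322 rad (133.0°) between the endpoints.
Interpolate at f = 1/2 with slerp weights a = sin((1−f)δ)/sin δ ≈ 1.255, b = sin(fδ)/sin δ ≈ 1.255.
p = a·p₁ + b·p₂ ≈ (-0.891, -0.434, 0.136); φ = arcsin(p_z) ≈ 7.81°, λ = atan2(p_y, p_x) ≈ -154.05°.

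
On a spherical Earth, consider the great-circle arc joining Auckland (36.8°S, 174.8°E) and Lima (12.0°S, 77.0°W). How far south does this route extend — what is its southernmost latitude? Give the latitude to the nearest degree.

The great circle lies in the plane with unit normal n̂ = (p₁ × p₂)/|p₁ × p₂|.
Here n̂_z ≈ +0.749; the vertex latitude is φ_max = arccos|n̂_z| ≈ 41.5°.
Check via Clairaut: cos φ_max = |cos φ₁| · sin C = cos(36.8°)·sin(110.6°) ≈ 0.749, again giving ≈ 41.5°.

≈ 41°S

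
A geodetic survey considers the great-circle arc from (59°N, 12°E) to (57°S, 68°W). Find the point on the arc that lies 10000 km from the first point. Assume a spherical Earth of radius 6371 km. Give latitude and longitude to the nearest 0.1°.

≈ (20.8°S, 38.6°W)

The haversine formula gives a central angle δ ≈ 2.305 rad (132.1°) between the endpoints. The total great-circle distance is δ·R ≈ 2.305 × 6371 ≈ 14687 km, so the target fraction is f = 10000/14687 ≈ 0.681.
Interpolate at f ≈ 0.681 with slerp weights a = sin((1−f)δ)/sin δ ≈ 0.904, b = sin(fδ)/sin δ ≈ 1.347.
p = a·p₁ + b·p₂ ≈ (0.730, -0.584, -0.355); φ = arcsin(p_z) ≈ -20.79°, λ = atan2(p_y, p_x) ≈ -38.62°.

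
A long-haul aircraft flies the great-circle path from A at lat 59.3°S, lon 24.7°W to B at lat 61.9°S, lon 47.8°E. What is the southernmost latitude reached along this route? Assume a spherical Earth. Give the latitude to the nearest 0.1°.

≈ 65.7°S

The great circle lies in the plane with unit normal n̂ = (p₁ × p₂)/|p₁ × p₂|.
Here n̂_z ≈ +0.412; the vertex latitude is φ_max = arccos|n̂_z| ≈ 65.7°.
Check via Clairaut: cos φ_max = |cos φ₁| · sin C = cos(59.3°)·sin(126.2°) ≈ 0.412, again giving ≈ 65.7°.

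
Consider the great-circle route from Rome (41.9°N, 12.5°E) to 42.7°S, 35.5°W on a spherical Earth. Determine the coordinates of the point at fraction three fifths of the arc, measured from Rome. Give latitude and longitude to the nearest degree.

≈ 9°S, 15°W

Convert each endpoint to a unit vector on the sphere (x = cos φ cos λ, y = cos φ sin λ, z = sin φ).
The central angle between the endpoints is δ = arccos(p₁·p₂) ≈ 1.658 rad (95.0°).
Interpolate at f = 3/5 with slerp weights a = sin((1−f)δ)/sin δ ≈ 0.618, b = sin(fδ)/sin δ ≈ 0.842.
p = a·p₁ + b·p₂ ≈ (0.953, -0.260, -0.158); φ = arcsin(p_z) ≈ -9.10°, λ = atan2(p_y, p_x) ≈ -15.25°.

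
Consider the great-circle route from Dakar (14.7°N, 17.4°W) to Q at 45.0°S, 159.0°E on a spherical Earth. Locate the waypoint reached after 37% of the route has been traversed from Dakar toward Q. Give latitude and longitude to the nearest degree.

From cos δ = sin φ₁ sin φ₂ + cos φ₁ cos φ₂ cos Δλ, the central angle is δ ≈ 2.610 rad (149.5°).
Interpolate at f = 0.37 with slerp weights a = sin((1−f)δ)/sin δ ≈ 1.968, b = sin(fδ)/sin δ ≈ 1.623.
p = a·p₁ + b·p₂ ≈ (0.745, -0.158, -0.648); φ = arcsin(p_z) ≈ -40.40°, λ = atan2(p_y, p_x) ≈ -11.97°.

≈ 40°S, 12°W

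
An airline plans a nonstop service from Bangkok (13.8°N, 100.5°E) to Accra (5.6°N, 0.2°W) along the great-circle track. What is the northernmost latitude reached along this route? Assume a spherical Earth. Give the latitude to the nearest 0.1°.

The great circle lies in the plane with unit normal n̂ = (p₁ × p₂)/|p₁ × p₂|.
Here n̂_z ≈ -0.961; the vertex latitude is φ_max = arccos|n̂_z| ≈ 16.0°.
Check via Clairaut: cos φ_max = |cos φ₁| · sin C = cos(13.8°)·sin(81.9°) ≈ 0.961, again giving ≈ 16.0°.

≈ 16.0°N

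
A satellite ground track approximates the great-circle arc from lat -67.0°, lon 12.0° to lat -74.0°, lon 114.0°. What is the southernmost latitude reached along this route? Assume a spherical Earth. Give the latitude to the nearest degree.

The great circle lies in the plane with unit normal n̂ = (p₁ × p₂)/|p₁ × p₂|.
Here n̂_z ≈ +0.208; the vertex latitude is φ_max = arccos|n̂_z| ≈ 78.0°.
Check via Clairaut: cos φ_max = |cos φ₁| · sin C = cos(67.0°)·sin(147.8°) ≈ 0.208, again giving ≈ 78.0°.

≈ -78°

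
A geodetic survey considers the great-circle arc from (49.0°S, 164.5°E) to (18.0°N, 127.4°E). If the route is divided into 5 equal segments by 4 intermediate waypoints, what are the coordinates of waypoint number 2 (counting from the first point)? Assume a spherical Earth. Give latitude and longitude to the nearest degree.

≈ (23°S, 146°E)

The haversine formula gives a central angle δ ≈ 1.303 rad (74.7°) between the endpoints.
Interpolate at f = 2/5 with slerp weights a = sin((1−f)δ)/sin δ ≈ 0.731, b = sin(fδ)/sin δ ≈ 0.516.
p = a·p₁ + b·p₂ ≈ (-0.760, 0.518, -0.392); φ = arcsin(p_z) ≈ -23.07°, λ = atan2(p_y, p_x) ≈ 145.72°.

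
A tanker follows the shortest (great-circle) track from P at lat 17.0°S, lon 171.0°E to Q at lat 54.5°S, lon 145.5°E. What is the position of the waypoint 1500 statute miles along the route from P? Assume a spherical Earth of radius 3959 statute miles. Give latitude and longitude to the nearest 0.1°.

≈ lat 36.9°S, lon 161.1°E

Write both endpoints as unit vectors p₁, p₂ with components (cos φ cos λ, cos φ sin λ, sin φ).
The central angle between the endpoints is δ = arccos(p₁·p₂) ≈ 0.739 rad (42.3°). The total great-circle distance is δ·R ≈ 0.739 × 3959 ≈ 2925 mi, so the target fraction is f = 1500/2925 ≈ 0.513.
Interpolate at f ≈ 0.513 with slerp weights a = sin((1−f)δ)/sin δ ≈ 0.523, b = sin(fδ)/sin δ ≈ 0.549.
p = a·p₁ + b·p₂ ≈ (-0.757, 0.259, -0.600); φ = arcsin(p_z) ≈ -36.88°, λ = atan2(p_y, p_x) ≈ 161.12°.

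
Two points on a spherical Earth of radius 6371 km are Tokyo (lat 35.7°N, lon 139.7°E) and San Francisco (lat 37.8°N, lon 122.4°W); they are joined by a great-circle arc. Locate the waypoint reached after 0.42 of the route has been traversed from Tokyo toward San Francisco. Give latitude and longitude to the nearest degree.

Write both endpoints as unit vectors p₁, p₂ with components (cos φ cos λ, cos φ sin λ, sin φ).
The central angle between the endpoints is δ = arccos(p₁·p₂) ≈ 1.298 rad (74.4°).
Interpolate at f = 0.42 with slerp weights a = sin((1−f)δ)/sin δ ≈ 0.710, b = sin(fδ)/sin δ ≈ 0.538.
p = a·p₁ + b·p₂ ≈ (-0.668, 0.014, 0.744); φ = arcsin(p_z) ≈ 48.10°, λ = atan2(p_y, p_x) ≈ 178.83°.

≈ lat 48°N, lon 179°E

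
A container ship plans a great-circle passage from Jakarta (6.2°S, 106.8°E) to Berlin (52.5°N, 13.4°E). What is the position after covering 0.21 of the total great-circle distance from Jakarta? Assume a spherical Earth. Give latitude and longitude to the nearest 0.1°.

Convert each endpoint to a unit vector on the sphere (x = cos φ cos λ, y = cos φ sin λ, z = sin φ).
The central angle between the endpoints is δ = arccos(p₁·p₂) ≈ 1.693 rad (97.0°).
Interpolate at f = 0.21 with slerp weights a = sin((1−f)δ)/sin δ ≈ 0.980, b = sin(fδ)/sin δ ≈ 0.351.
p = a·p₁ + b·p₂ ≈ (-0.074, 0.982, 0.172); φ = arcsin(p_z) ≈ 9.92°, λ = atan2(p_y, p_x) ≈ 94.31°.

≈ 9.9°N, 94.3°E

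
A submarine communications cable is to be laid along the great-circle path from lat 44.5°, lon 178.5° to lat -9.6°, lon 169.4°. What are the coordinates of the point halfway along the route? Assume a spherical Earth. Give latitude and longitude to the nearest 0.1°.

≈ lat 17.5°, lon 173.2°

Write both endpoints as unit vectors p₁, p₂ with components (cos φ cos λ, cos φ sin λ, sin φ).
The central angle between the endpoints is δ = arccos(p₁·p₂) ≈ 0.955 rad (54.7°).
Interpolate at f = 1/2 with slerp weights a = sin((1−f)δ)/sin δ ≈ 0.563, b = sin(fδ)/sin δ ≈ 0.563.
p = a·p₁ + b·p₂ ≈ (-0.947, 0.113, 0.301); φ = arcsin(p_z) ≈ 17.50°, λ = atan2(p_y, p_x) ≈ 173.22°.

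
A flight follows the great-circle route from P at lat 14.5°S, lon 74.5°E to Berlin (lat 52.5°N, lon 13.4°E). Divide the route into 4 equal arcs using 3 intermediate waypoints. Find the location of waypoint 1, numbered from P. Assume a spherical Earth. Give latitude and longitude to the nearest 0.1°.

Write both endpoints as unit vectors p₁, p₂ with components (cos φ cos λ, cos φ sin λ, sin φ).
The central angle between the endpoints is δ = arccos(p₁·p₂) ≈ 1.484 rad (85.1°).
Interpolate at f = 1/4 with slerp weights a = sin((1−f)δ)/sin δ ≈ 0.901, b = sin(fδ)/sin δ ≈ 0.364.
p = a·p₁ + b·p₂ ≈ (0.449, 0.892, 0.063); φ = arcsin(p_z) ≈ 3.63°, λ = atan2(p_y, p_x) ≈ 63.29°.

≈ lat 3.6°N, lon 63.3°E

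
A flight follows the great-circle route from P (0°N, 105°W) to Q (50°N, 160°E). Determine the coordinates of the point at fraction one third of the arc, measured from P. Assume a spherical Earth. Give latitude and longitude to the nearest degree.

≈ (23°N, 126°W)

Write both endpoints as unit vectors p₁, p₂ with components (cos φ cos λ, cos φ sin λ, sin φ).
The central angle between the endpoints is δ = arccos(p₁·p₂) ≈ 1.627 rad (93.2°).
Interpolate at f = 1/3 with slerp weights a = sin((1−f)δ)/sin δ ≈ 0.885, b = sin(fδ)/sin δ ≈ 0.517.
p = a·p₁ + b·p₂ ≈ (-0.541, -0.742, 0.396); φ = arcsin(p_z) ≈ 23.33°, λ = atan2(p_y, p_x) ≈ -126.13°.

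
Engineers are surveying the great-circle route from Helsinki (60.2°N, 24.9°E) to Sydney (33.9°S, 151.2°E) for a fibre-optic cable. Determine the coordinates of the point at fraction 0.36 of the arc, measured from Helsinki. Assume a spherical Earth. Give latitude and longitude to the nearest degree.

Write both endpoints as unit vectors p₁, p₂ with components (cos φ cos λ, cos φ sin λ, sin φ).
The central angle between the endpoints is δ = arccos(p₁·p₂) ≈ 2.386 rad (136.7°).
Interpolate at f = 0.36 with slerp weights a = sin((1−f)δ)/sin δ ≈ 1.458, b = sin(fδ)/sin δ ≈ 1.105.
p = a·p₁ + b·p₂ ≈ (-0.147, 0.747, 0.649); φ = arcsin(p_z) ≈ 40.44°, λ = atan2(p_y, p_x) ≈ 101.10°.

≈ 40°N, 101°E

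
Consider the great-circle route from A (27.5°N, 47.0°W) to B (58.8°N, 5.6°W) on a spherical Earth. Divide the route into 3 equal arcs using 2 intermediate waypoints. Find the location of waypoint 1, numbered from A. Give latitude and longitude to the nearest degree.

Convert each endpoint to a unit vector on the sphere (x = cos φ cos λ, y = cos φ sin λ, z = sin φ).
The central angle between the endpoints is δ = arccos(p₁·p₂) ≈ 0.738 rad (42.3°).
Interpolate at f = 1/3 with slerp weights a = sin((1−f)δ)/sin δ ≈ 0.702, b = sin(fδ)/sin δ ≈ 0.362.
p = a·p₁ + b·p₂ ≈ (0.611, -0.474, 0.634); φ = arcsin(p_z) ≈ 39.33°, λ = atan2(p_y, p_x) ≈ -37.77°.

≈ (39°N, 38°W)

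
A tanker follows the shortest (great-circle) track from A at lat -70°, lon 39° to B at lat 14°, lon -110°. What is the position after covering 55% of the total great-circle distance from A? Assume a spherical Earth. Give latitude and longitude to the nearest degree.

≈ lat -39°, lon -98°

Convert each endpoint to a unit vector on the sphere (x = cos φ cos λ, y = cos φ sin λ, z = sin φ).
The central angle between the endpoints is δ = arccos(p₁·p₂) ≈ 2.108 rad (120.8°).
Interpolate at f = 0.55 with slerp weights a = sin((1−f)δ)/sin δ ≈ 0.946, b = sin(fδ)/sin δ ≈ 1.067.
p = a·p₁ + b·p₂ ≈ (-0.103, -0.769, -0.631); φ = arcsin(p_z) ≈ -39.10°, λ = atan2(p_y, p_x) ≈ -97.60°.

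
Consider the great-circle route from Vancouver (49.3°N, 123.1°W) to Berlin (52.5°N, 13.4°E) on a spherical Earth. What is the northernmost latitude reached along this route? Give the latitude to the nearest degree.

≈ 73°N

The great circle lies in the plane with unit normal n̂ = (p₁ × p₂)/|p₁ × p₂|.
Here n̂_z ≈ +0.288; the vertex latitude is φ_max = arccos|n̂_z| ≈ 73.3°.
Check via Clairaut: cos φ_max = |cos φ₁| · sin C = cos(49.3°)·sin(26.2°) ≈ 0.288, again giving ≈ 73.3°.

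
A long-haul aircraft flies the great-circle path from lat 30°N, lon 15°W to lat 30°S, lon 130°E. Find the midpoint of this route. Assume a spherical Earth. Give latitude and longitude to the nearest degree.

Convert each endpoint to a unit vector on the sphere (x = cos φ cos λ, y = cos φ sin λ, z = sin φ).
The central angle between the endpoints is δ = arccos(p₁·p₂) ≈ 2.615 rad (149.8°).
Interpolate at f = 1/2 with slerp weights a = sin((1−f)δ)/sin δ ≈ 1.920, b = sin(fδ)/sin δ ≈ 1.920.
p = a·p₁ + b·p₂ ≈ (0.537, 0.843, 0.000); φ = arcsin(p_z) ≈ 0.00°, λ = atan2(p_y, p_x) ≈ 57.50°.

≈ lat 0°N, lon 58°E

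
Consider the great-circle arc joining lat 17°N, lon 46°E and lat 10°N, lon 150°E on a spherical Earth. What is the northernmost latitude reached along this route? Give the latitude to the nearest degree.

The great circle lies in the plane with unit normal n̂ = (p₁ × p₂)/|p₁ × p₂|.
Here n̂_z ≈ +0.928; the vertex latitude is φ_max = arccos|n̂_z| ≈ 21.8°.
Check via Clairaut: cos φ_max = |cos φ₁| · sin C = cos(17.0°)·sin(76.1°) ≈ 0.928, again giving ≈ 21.8°.

≈ 22°N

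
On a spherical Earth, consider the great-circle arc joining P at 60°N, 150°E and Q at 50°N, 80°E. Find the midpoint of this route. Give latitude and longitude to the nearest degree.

≈ 60°N, 110°E

From cos δ = sin φ₁ sin φ₂ + cos φ₁ cos φ₂ cos Δλ, the central angle is δ ≈ 0.687 rad (39.3°).
Interpolate at f = 1/2 with slerp weights a = sin((1−f)δ)/sin δ ≈ 0.531, b = sin(fδ)/sin δ ≈ 0.531.
p = a·p₁ + b·p₂ ≈ (-0.171, 0.469, 0.867); φ = arcsin(p_z) ≈ 60.07°, λ = atan2(p_y, p_x) ≈ 110.00°.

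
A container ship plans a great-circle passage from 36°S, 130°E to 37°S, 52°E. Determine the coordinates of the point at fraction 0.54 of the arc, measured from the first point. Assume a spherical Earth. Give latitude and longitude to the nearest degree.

Convert each endpoint to a unit vector on the sphere (x = cos φ cos λ, y = cos φ sin λ, z = sin φ).
The central angle between the endpoints is δ = arccos(p₁·p₂) ≈ 1.061 rad (60.8°).
Interpolate at f = 0.54 with slerp weights a = sin((1−f)δ)/sin δ ≈ 0.537, b = sin(fδ)/sin δ ≈ 0.621.
p = a·p₁ + b·p₂ ≈ (0.026, 0.724, -0.690); φ = arcsin(p_z) ≈ -43.59°, λ = atan2(p_y, p_x) ≈ 87.94°.

≈ 44°S, 88°E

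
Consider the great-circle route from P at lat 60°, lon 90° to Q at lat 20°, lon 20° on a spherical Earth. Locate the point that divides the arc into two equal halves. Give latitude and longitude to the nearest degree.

From cos δ = sin φ₁ sin φ₂ + cos φ₁ cos φ₂ cos Δλ, the central angle is δ ≈ 1.096 rad (62.8°).
Interpolate at f = 1/2 with slerp weights a = sin((1−f)δ)/sin δ ≈ 0.586, b = sin(fδ)/sin δ ≈ 0.586.
p = a·p₁ + b·p₂ ≈ (0.517, 0.481, 0.708); φ = arcsin(p_z) ≈ 45.05°, λ = atan2(p_y, p_x) ≈ 42.93°.

≈ lat 45°, lon 43°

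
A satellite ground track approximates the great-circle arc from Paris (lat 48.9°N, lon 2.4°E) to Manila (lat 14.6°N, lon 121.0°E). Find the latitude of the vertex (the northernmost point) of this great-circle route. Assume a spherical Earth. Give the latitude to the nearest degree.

≈ 56°N

The great circle lies in the plane with unit normal n̂ = (p₁ × p₂)/|p₁ × p₂|.
Here n̂_z ≈ +0.562; the vertex latitude is φ_max = arccos|n̂_z| ≈ 55.8°.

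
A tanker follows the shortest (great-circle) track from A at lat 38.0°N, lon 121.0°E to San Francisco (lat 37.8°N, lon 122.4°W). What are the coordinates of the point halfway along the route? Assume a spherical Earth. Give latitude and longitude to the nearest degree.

Write both endpoints as unit vectors p₁, p₂ with components (cos φ cos λ, cos φ sin λ, sin φ).
The central angle between the endpoints is δ = arccos(p₁·p₂) ≈ 1.472 rad (84.3°).
Interpolate at f = 1/2 with slerp weights a = sin((1−f)δ)/sin δ ≈ 0.675, b = sin(fδ)/sin δ ≈ 0.675.
p = a·p₁ + b·p₂ ≈ (-0.559, 0.006, 0.829); φ = arcsin(p_z) ≈ 55.98°, λ = atan2(p_y, p_x) ≈ 179.43°.

≈ lat 56°N, lon 179°E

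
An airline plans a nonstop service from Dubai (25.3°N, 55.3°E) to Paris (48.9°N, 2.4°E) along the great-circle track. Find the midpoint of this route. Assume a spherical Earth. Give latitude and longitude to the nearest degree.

≈ 40°N, 33°E

Convert each endpoint to a unit vector on the sphere (x = cos φ cos λ, y = cos φ sin λ, z = sin φ).
The central angle between the endpoints is δ = arccos(p₁·p₂) ≈ 0.822 rad (47.1°).
Interpolate at f = 1/2 with slerp weights a = sin((1−f)δ)/sin δ ≈ 0.545, b = sin(fδ)/sin δ ≈ 0.545.
p = a·p₁ + b·p₂ ≈ (0.639, 0.420, 0.644); φ = arcsin(p_z) ≈ 40.10°, λ = atan2(p_y, p_x) ≈ 33.34°.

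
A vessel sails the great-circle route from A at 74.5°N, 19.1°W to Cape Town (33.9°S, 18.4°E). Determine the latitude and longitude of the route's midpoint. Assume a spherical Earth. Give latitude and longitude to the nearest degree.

≈ 21°N, 10°E

Write both endpoints as unit vectors p₁, p₂ with components (cos φ cos λ, cos φ sin λ, sin φ).
The central angle between the endpoints is δ = arccos(p₁·p₂) ≈ 1.941 rad (111.2°).
Interpolate at f = 1/2 with slerp weights a = sin((1−f)δ)/sin δ ≈ 0.885, b = sin(fδ)/sin δ ≈ 0.885.
p = a·p₁ + b·p₂ ≈ (0.920, 0.154, 0.359); φ = arcsin(p_z) ≈ 21.05°, λ = atan2(p_y, p_x) ≈ 9.53°.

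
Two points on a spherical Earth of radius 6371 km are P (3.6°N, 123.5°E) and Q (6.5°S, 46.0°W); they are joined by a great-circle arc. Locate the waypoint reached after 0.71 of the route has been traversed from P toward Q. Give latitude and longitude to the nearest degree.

Write both endpoints as unit vectors p₁, p₂ with components (cos φ cos λ, cos φ sin λ, sin φ).
The central angle between the endpoints is δ = arccos(p₁·p₂) ≈ 2.952 rad (169.1°).
Interpolate at f = 0.71 with slerp weights a = sin((1−f)δ)/sin δ ≈ 4.012, b = sin(fδ)/sin δ ≈ 4.595.
p = a·p₁ + b·p₂ ≈ (0.962, 0.054, -0.268); φ = arcsin(p_z) ≈ -15.56°, λ = atan2(p_y, p_x) ≈ 3.23°.

≈ (16°S, 3°E)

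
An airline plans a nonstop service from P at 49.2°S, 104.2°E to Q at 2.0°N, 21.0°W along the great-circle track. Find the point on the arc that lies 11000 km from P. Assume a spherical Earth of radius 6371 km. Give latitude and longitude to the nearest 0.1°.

≈ 10.0°S, 12.3°W

Write both endpoints as unit vectors p₁, p₂ with components (cos φ cos λ, cos φ sin λ, sin φ).
The central angle between the endpoints is δ = arccos(p₁·p₂) ≈ 1.985 rad (113.8°). The total great-circle distance is δ·R ≈ 1.985 × 6371 ≈ 12649 km, so the target fraction is f = 11000/12649 ≈ 0.870.
Interpolate at f ≈ 0.870 with slerp weights a = sin((1−f)δ)/sin δ ≈ 0.280, b = sin(fδ)/sin δ ≈ 1.079.
p = a·p₁ + b·p₂ ≈ (0.962, -0.209, -0.174); φ = arcsin(p_z) ≈ -10.02°, λ = atan2(p_y, p_x) ≈ -12.28°.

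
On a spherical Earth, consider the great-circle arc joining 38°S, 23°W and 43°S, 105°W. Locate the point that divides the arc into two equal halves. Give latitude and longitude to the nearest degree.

Convert each endpoint to a unit vector on the sphere (x = cos φ cos λ, y = cos φ sin λ, z = sin φ).
The central angle between the endpoints is δ = arccos(p₁·p₂) ≈ 1.047 rad (60.0°).
Interpolate at f = 1/2 with slerp weights a = sin((1−f)δ)/sin δ ≈ 0.577, b = sin(fδ)/sin δ ≈ 0.577.
p = a·p₁ + b·p₂ ≈ (0.309, -0.586, -0.749); φ = arcsin(p_z) ≈ -48.52°, λ = atan2(p_y, p_x) ≈ -62.14°.

≈ 49°S, 62°W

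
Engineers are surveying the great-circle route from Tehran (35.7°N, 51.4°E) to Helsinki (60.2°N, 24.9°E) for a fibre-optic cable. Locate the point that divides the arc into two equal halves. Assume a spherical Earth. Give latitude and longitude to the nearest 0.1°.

The haversine formula gives a central angle δ ≈ 0.521 rad (29.8°) between the endpoints.
Interpolate at f = 1/2 with slerp weights a = sin((1−f)δ)/sin δ ≈ 0.517, b = sin(fδ)/sin δ ≈ 0.517.
p = a·p₁ + b·p₂ ≈ (0.495, 0.437, 0.751); φ = arcsin(p_z) ≈ 48.67°, λ = atan2(p_y, p_x) ≈ 41.39°.

≈ 48.7°N, 41.4°E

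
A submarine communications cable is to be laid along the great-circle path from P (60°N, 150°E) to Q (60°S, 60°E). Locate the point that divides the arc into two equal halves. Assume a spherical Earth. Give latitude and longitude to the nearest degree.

≈ (0°N, 105°E)

Convert each endpoint to a unit vector on the sphere (x = cos φ cos λ, y = cos φ sin λ, z = sin φ).
The central angle between the endpoints is δ = arccos(p₁·p₂) ≈ 2.419 rad (138.6°).
Interpolate at f = 1/2 with slerp weights a = sin((1−f)δ)/sin δ ≈ 1.414, b = sin(fδ)/sin δ ≈ 1.414.
p = a·p₁ + b·p₂ ≈ (-0.259, 0.966, 0.000); φ = arcsin(p_z) ≈ 0.00°, λ = atan2(p_y, p_x) ≈ 105.00°.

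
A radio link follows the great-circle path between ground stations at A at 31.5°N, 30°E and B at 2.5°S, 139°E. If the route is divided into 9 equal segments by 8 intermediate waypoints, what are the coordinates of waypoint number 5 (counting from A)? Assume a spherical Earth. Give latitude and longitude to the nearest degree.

The haversine formula gives a central angle δ ≈ 1.876 rad (107.5°) between the endpoints.
Interpolate at f = 5/9 with slerp weights a = sin((1−f)δ)/sin δ ≈ 0.776, b = sin(fδ)/sin δ ≈ 0.905.
p = a·p₁ + b·p₂ ≈ (-0.109, 0.924, 0.366); φ = arcsin(p_z) ≈ 21.47°, λ = atan2(p_y, p_x) ≈ 96.75°.

≈ 21°N, 97°E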